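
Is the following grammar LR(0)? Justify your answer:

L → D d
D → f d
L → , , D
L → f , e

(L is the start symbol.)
Augment with L' → L and build the canonical LR(0) collection (I0 = CLOSURE({[L' → . L]}), then GOTO on every symbol after a dot until no new states appear). It has 12 states:
  I0: { [D → . f d], [L → . , , D], [L → . D d], [L → . f , e], [L' → . L] }  — shift
  I1: { [L → , . , D] }  — shift
  I2: { [L → D . d] }  — shift
  I3: { [L' → L .] }  — accept
  I4: { [D → f . d], [L → f . , e] }  — shift
  I5: { [L → f , . e] }  — shift
  I6: { [D → f d .] }  — reduce
  I7: { [L → f , e .] }  — reduce
  I8: { [L → D d .] }  — reduce
  I9: { [D → . f d], [L → , , . D] }  — shift
  I10: { [L → , , D .] }  — reduce
  I11: { [D → f . d] }  — shift

Every state is either a pure shift/goto state or contains exactly one complete item and nothing to shift — no conflicts. The grammar is LR(0).

Answer: Yes, the grammar is LR(0)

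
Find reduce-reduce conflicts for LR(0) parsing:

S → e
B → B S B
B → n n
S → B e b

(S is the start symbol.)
No reduce-reduce conflicts

A reduce-reduce conflict occurs when an LR(0) state has two complete items [A → α .] and [B → β .] — both call for a reduction, and with no lookahead the parser cannot choose between them.

Augment with S' → S and build the canonical LR(0) collection (I0 = CLOSURE({[S' → . S]}), then GOTO on every symbol after a dot until no new states appear). It has 10 states:
  I0: { [B → . B S B], [B → . n n], [S → . B e b], [S → . e], [S' → . S] }  — shift
  I1: { [B → . B S B], [B → . n n], [B → B . S B], [S → . B e b], [S → . e], [S → B . e b] }  — shift
  I2: { [S' → S .] }  — accept
  I3: { [S → e .] }  — reduce
  I4: { [B → n . n] }  — shift
  I5: { [B → n n .] }  — reduce
  I6: { [B → . B S B], [B → . n n], [B → B S . B] }  — shift
  I7: { [S → B e . b], [S → e .] }  — shift, reduce
  I8: { [S → B e b .] }  — reduce
  I9: { [B → . B S B], [B → . n n], [B → B . S B], [B → B S B .], [S → . B e b], [S → . e] }  — shift, reduce

No state contains more than one complete item.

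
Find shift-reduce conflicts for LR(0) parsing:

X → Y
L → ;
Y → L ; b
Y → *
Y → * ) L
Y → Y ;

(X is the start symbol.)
Yes — I1: [Y → * .] vs [Y → * . ) L]; I5: [X → Y .] vs [Y → Y . ;]

A shift-reduce conflict occurs when an LR(0) state has both:
  - a complete (reduce) item [A → α .] (dot at the end), and
  - a shift item [B → β . c γ] (dot before a terminal).

Augment with X' → X and build the canonical LR(0) collection (I0 = CLOSURE({[X' → . X]}), then GOTO on every symbol after a dot until no new states appear). It has 11 states:
  I0: { [L → . ;], [X → . Y], [X' → . X], [Y → . * ) L], [Y → . *], [Y → . L ; b], [Y → . Y ;] }  — shift
  I1: { [Y → * . ) L], [Y → * .] }  — shift, reduce
  I2: { [L → ; .] }  — reduce
  I3: { [Y → L . ; b] }  — shift
  I4: { [X' → X .] }  — accept
  I5: { [X → Y .], [Y → Y . ;] }  — shift, reduce
  I6: { [Y → Y ; .] }  — reduce
  I7: { [Y → L ; . b] }  — shift
  I8: { [Y → L ; b .] }  — reduce
  I9: { [L → . ;], [Y → * ) . L] }  — shift
  I10: { [Y → * ) L .] }  — reduce

I1 contains reduce item [Y → * .] and shift item [Y → * . ) L] — shift-reduce conflict.
I5 contains reduce item [X → Y .] and shift item [Y → Y . ;] — shift-reduce conflict.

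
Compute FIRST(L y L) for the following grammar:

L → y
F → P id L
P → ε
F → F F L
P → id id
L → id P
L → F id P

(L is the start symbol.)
{ 'id', 'y' }

FIRST sets of the non-terminals involved (from the grammar, by fixed-point iteration):
  FIRST(L) = { 'id', 'y' }

To compute FIRST(L y L), process the symbols left to right:
Symbol L is a non-terminal. Add FIRST(L) \ {ε} = { 'id', 'y' }
L is not nullable (ε ∉ FIRST(L)), so stop here.
FIRST(L y L) = { 'id', 'y' }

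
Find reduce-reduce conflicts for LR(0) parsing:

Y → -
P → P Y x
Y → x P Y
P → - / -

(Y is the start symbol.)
No reduce-reduce conflicts

A reduce-reduce conflict occurs when an LR(0) state has two complete items [A → α .] and [B → β .] — both call for a reduction, and with no lookahead the parser cannot choose between them.

Augment with Y' → Y and build the canonical LR(0) collection (I0 = CLOSURE({[Y' → . Y]}), then GOTO on every symbol after a dot until no new states appear). It has 10 states:
  I0: { [Y → . -], [Y → . x P Y], [Y' → . Y] }  — shift
  I1: { [Y → - .] }  — reduce
  I2: { [Y' → Y .] }  — accept
  I3: { [P → . - / -], [P → . P Y x], [Y → x . P Y] }  — shift
  I4: { [P → - . / -] }  — shift
  I5: { [P → P . Y x], [Y → . -], [Y → . x P Y], [Y → x P . Y] }  — shift
  I6: { [P → P Y . x], [Y → x P Y .] }  — shift, reduce
  I7: { [P → P Y x .] }  — reduce
  I8: { [P → - / . -] }  — shift
  I9: { [P → - / - .] }  — reduce

No state contains more than one complete item.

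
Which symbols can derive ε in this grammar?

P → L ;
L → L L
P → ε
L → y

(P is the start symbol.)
A non-terminal is nullable if it can derive ε (the empty string): either it has an ε-production, or it has a production whose right-hand side consists entirely of nullable non-terminals.

ε-productions: P → ε
So P is immediately nullable.
No further non-terminal can be added: every production for the remaining non-terminals contains a terminal or a non-nullable non-terminal.
Nullable = { 'P' }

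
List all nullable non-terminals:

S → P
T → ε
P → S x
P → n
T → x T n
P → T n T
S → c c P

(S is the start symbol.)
{ 'T' }

A non-terminal is nullable if it can derive ε (the empty string): either it has an ε-production, or it has a production whose right-hand side consists entirely of nullable non-terminals.

ε-productions: T → ε
So T is immediately nullable.
No further non-terminal can be added: every production for the remaining non-terminals contains a terminal or a non-nullable non-terminal.
Nullable = { 'T' }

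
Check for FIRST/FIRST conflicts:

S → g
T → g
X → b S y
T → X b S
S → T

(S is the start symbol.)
A FIRST/FIRST conflict occurs when two productions N → α and N → β for the same non-terminal have FIRST(α) ∩ FIRST(β) ≠ ∅ (with ε ∈ FIRST of a nullable right-hand side, so two nullable alternatives also conflict).

FIRST sets of the non-terminals at (or reachable through a nullable prefix from) the front of some alternative:
  FIRST(T) = { 'b', 'g' }
  FIRST(X) = { 'b' }

Productions for S:
  S → g: FIRST = { 'g' }
  S → T: FIRST = { 'b', 'g' }
Productions for T:
  T → g: FIRST = { 'g' }
  T → X b S: FIRST = { 'b' }
X has only one production, so no FIRST/FIRST conflict is possible there.

Conflict for S: S → g and S → T
  Overlap: { 'g' }

Answer: Yes. S → g / S → T on { 'g' }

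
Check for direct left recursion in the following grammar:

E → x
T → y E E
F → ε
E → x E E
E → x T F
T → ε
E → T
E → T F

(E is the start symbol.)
Direct left recursion occurs when N → N α for some non-terminal N (the right-hand side begins with the left-hand side itself).

E → x: starts with x
T → y E E: starts with y
F → ε: starts with ε
E → x E E: starts with x
E → x T F: starts with x
T → ε: starts with ε
E → T: starts with T
E → T F: starts with T

No direct left recursion found.

Answer: No direct left recursion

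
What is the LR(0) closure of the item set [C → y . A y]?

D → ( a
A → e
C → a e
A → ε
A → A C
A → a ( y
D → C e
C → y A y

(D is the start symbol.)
{ [A → . A C], [A → . a ( y], [A → . e], [A → .], [C → y . A y] }

To compute CLOSURE, for each item [A → α.Bβ] where B is a non-terminal, add [B → .γ] for all productions B → γ; repeat for the newly added items until nothing changes.

Start with: [C → y . A y]
  [C → y . A y] has the dot before A: add [A → . e], [A → .], [A → . A C], [A → . a ( y]
No further items can be added.

CLOSURE = { [A → . A C], [A → . a ( y], [A → . e], [A → .], [C → y . A y] }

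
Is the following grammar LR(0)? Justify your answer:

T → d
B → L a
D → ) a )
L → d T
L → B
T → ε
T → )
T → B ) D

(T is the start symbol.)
A grammar is LR(0) if no state in the canonical LR(0) collection has:
  - both a shift item (dot before a terminal) and a complete item (shift-reduce conflict), or
  - two or more complete items (reduce-reduce conflict; the accept item [T' → T .] counts as a complete item here).

Augment with T' → T and build the canonical LR(0) collection (I0 = CLOSURE({[T' → . T]}), then GOTO on every symbol after a dot until no new states appear). It has 13 states:
  I0: { [B → . L a], [L → . B], [L → . d T], [T → . )], [T → . B ) D], [T → . d], [T → .], [T' → . T] }  — shift, reduce
  I1: { [T → ) .] }  — reduce
  I2: { [L → B .], [T → B . ) D] }  — shift, reduce
  I3: { [B → L . a] }  — shift
  I4: { [T' → T .] }  — accept
  I5: { [B → . L a], [L → . B], [L → . d T], [L → d . T], [T → . )], [T → . B ) D], [T → . d], [T → .], [T → d .] }  — shift, 2 reduces
  I6: { [L → d T .] }  — reduce
  I7: { [B → L a .] }  — reduce
  I8: { [D → . ) a )], [T → B ) . D] }  — shift
  I9: { [D → ) . a )] }  — shift
  I10: { [T → B ) D .] }  — reduce
  I11: { [D → ) a . )] }  — shift
  I12: { [D → ) a ) .] }  — reduce

Conflict in state I0:
  Shift-reduce conflict between [T → .] and [L → . d T]
So the grammar is NOT LR(0).

Answer: No. Shift-reduce conflict between [T → .] and [L → . d T]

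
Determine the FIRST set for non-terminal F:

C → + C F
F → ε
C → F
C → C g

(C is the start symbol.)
From F → ε:
  - ε-production, so ε ∈ FIRST(F)

Collecting: FIRST(F) = { ε }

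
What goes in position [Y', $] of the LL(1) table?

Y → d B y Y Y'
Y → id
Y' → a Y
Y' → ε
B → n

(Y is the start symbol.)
To find M[Y', $], we find productions for Y' where $ is in the predict set (PREDICT(N → α) = (FIRST(α) \ {ε}) ∪ (FOLLOW(N) if α ⇒* ε)).

Relevant sets:
  FOLLOW(Y') = { $, 'a' }

Y' → a Y: PREDICT = { 'a' }
Y' → ε: PREDICT = { $, 'a' }
  $ is in predict set, so this production goes in M[Y', $]

M[Y', $] = Y' → ε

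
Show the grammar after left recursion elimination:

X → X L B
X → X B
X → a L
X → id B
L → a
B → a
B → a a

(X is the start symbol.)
X → a L X'
X → id B X'
X' → L B X'
X' → B X'
X' → ε
L → a
B → a
B → a a

X is directly left-recursive. The standard transformation for
  A → A α₁ | ... | A α_m | β₁ | ... | β_n
is
  A  → β₁ A' | ... | β_n A'
  A' → α₁ A' | ... | α_m A' | ε

X → a L becomes X → a L X'
X → id B becomes X → id B X'
X → X L B becomes X' → L B X'
X → X B becomes X' → B X'
Add X' → ε

Productions for other non-terminals are unchanged:
  L → a
  B → a
  B → a a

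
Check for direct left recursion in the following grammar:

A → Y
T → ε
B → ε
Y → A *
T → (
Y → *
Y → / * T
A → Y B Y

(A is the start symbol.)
A → Y: starts with Y
T → ε: starts with ε
B → ε: starts with ε
Y → A *: starts with A
T → (: starts with '('
Y → *: starts with '*'
Y → / * T: starts with '/'
A → Y B Y: starts with Y

No direct left recursion found.

Answer: No direct left recursion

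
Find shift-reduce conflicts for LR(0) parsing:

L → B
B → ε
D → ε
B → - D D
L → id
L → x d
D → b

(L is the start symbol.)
Yes — I0: [B → .] vs [B → . - D D]; I1: [D → .] vs [D → . b]; I7: [D → .] vs [D → . b]

Augment with L' → L and build the canonical LR(0) collection (I0 = CLOSURE({[L' → . L]}), then GOTO on every symbol after a dot until no new states appear). It has 10 states:
  I0: { [B → . - D D], [B → .], [L → . B], [L → . id], [L → . x d], [L' → . L] }  — shift, reduce
  I1: { [B → - . D D], [D → . b], [D → .] }  — shift, reduce
  I2: { [L → B .] }  — reduce
  I3: { [L' → L .] }  — accept
  I4: { [L → id .] }  — reduce
  I5: { [L → x . d] }  — shift
  I6: { [L → x d .] }  — reduce
  I7: { [B → - D . D], [D → . b], [D → .] }  — shift, reduce
  I8: { [D → b .] }  — reduce
  I9: { [B → - D D .] }  — reduce

I0 contains reduce item [B → .] and shift items [B → . - D D], [L → . id], [L → . x d] — shift-reduce conflict.
I1 contains reduce item [D → .] and shift item [D → . b] — shift-reduce conflict.
I7 contains reduce item [D → .] and shift item [D → . b] — shift-reduce conflict.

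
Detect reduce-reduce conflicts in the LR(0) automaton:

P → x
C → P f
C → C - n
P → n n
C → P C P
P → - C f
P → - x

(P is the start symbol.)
Yes — I8: [P → - x .] vs [P → x .]

A reduce-reduce conflict occurs when an LR(0) state has two complete items [A → α .] and [B → β .] — both call for a reduction, and with no lookahead the parser cannot choose between them.

Augment with P' → P and build the canonical LR(0) collection (I0 = CLOSURE({[P' → . P]}), then GOTO on every symbol after a dot until no new states appear). It has 17 states:
  I0: { [P → . - C f], [P → . - x], [P → . n n], [P → . x], [P' → . P] }  — shift
  I1: { [C → . C - n], [C → . P C P], [C → . P f], [P → - . C f], [P → - . x], [P → . - C f], [P → . - x], [P → . n n], [P → . x] }  — shift
  I2: { [P' → P .] }  — accept
  I3: { [P → n . n] }  — shift
  I4: { [P → x .] }  — reduce
  I5: { [P → n n .] }  — reduce
  I6: { [C → C . - n], [P → - C . f] }  — shift
  I7: { [C → . C - n], [C → . P C P], [C → . P f], [C → P . C P], [C → P . f], [P → . - C f], [P → . - x], [P → . n n], [P → . x] }  — shift
  I8: { [P → - x .], [P → x .] }  — 2 reduces
  I9: { [C → C . - n], [C → P C . P], [P → . - C f], [P → . - x], [P → . n n], [P → . x] }  — shift
  I10: { [C → P f .] }  — reduce
  I11: { [C → . C - n], [C → . P C P], [C → . P f], [C → C - . n], [P → - . C f], [P → - . x], [P → . - C f], [P → . - x], [P → . n n], [P → . x] }  — shift
  I12: { [C → P C P .] }  — reduce
  I13: { [C → C - n .], [P → n . n] }  — shift, reduce
  I14: { [C → C - . n] }  — shift
  I15: { [P → - C f .] }  — reduce
  I16: { [C → C - n .] }  — reduce

I8 contains complete items [P → - x .], [P → x .] — reduce-reduce conflict.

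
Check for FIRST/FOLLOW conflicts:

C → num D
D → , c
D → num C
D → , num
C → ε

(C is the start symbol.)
A FIRST/FOLLOW conflict occurs when a non-terminal N has a nullable alternative N → β (β ⇒* ε) and another alternative N → α with FIRST(α) ∩ FOLLOW(N) ≠ ∅: on such a lookahead the parser cannot decide between expanding α and letting N vanish via β.

Nullable non-terminals: C.

C: nullable alternative(s) C → ε; FOLLOW(C) = { $ }
  C → num D: FIRST \ {ε} = { 'num' } — disjoint from FOLLOW(C)
  C → ε: FIRST \ {ε} = { } — this is the only nullable alternative, skip

D has no nullable alternative, so no FIRST/FOLLOW check is needed there.

No FIRST/FOLLOW conflicts found.

Answer: No FIRST/FOLLOW conflicts.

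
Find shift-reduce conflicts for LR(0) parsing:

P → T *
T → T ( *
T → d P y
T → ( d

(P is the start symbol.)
Augment with P' → P and build the canonical LR(0) collection (I0 = CLOSURE({[P' → . P]}), then GOTO on every symbol after a dot until no new states appear). It has 11 states:
  I0: { [P → . T *], [P' → . P], [T → . ( d], [T → . T ( *], [T → . d P y] }  — shift
  I1: { [T → ( . d] }  — shift
  I2: { [P' → P .] }  — accept
  I3: { [P → T . *], [T → T . ( *] }  — shift
  I4: { [P → . T *], [T → . ( d], [T → . T ( *], [T → . d P y], [T → d . P y] }  — shift
  I5: { [T → d P . y] }  — shift
  I6: { [T → d P y .] }  — reduce
  I7: { [T → T ( . *] }  — shift
  I8: { [P → T * .] }  — reduce
  I9: { [T → T ( * .] }  — reduce
  I10: { [T → ( d .] }  — reduce

No state contains both a complete item and a shift item.

Answer: No shift-reduce conflicts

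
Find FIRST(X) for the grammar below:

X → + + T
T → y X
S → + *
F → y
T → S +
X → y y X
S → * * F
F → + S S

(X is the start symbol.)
{ '+', 'y' }

From X → + + T:
  - '+' is a terminal: add '+' and stop
From X → y y X:
  - y is a terminal: add 'y' and stop

Collecting: FIRST(X) = { '+', 'y' }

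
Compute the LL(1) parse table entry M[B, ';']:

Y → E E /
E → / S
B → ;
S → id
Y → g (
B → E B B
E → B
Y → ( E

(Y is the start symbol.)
B → ;, B → E B B

To find M[B, ';'], we find productions for B where ';' is in the predict set (PREDICT(N → α) = (FIRST(α) \ {ε}) ∪ (FOLLOW(N) if α ⇒* ε)).

Relevant sets:
  FIRST(E) = { '/', ';' }

B → ;: PREDICT = { ';' }
  ';' is in predict set, so this production goes in M[B, ';']
B → E B B: PREDICT = { '/', ';' }
  ';' is in predict set, so this production goes in M[B, ';']

M[B, ';'] = B → ;, B → E B B  (a multiply-defined cell — the grammar is not LL(1))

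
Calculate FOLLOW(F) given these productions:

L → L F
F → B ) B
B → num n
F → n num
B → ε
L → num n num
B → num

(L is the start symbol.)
In L → L F: F is at the end, add FOLLOW(L)

The FOLLOW sets referred to above (computed the same way, to a fixed point):
  FOLLOW(L) = { $, ')', 'n', 'num' }

Taking the union: FOLLOW(F) = { $, ')', 'n', 'num' }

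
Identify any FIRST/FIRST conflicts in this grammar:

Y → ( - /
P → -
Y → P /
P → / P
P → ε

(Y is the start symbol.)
No FIRST/FIRST conflicts.

A FIRST/FIRST conflict occurs when two productions N → α and N → β for the same non-terminal have FIRST(α) ∩ FIRST(β) ≠ ∅ (with ε ∈ FIRST of a nullable right-hand side, so two nullable alternatives also conflict).

FIRST sets of the non-terminals at (or reachable through a nullable prefix from) the front of some alternative:
  FIRST(P) = { '-', '/', ε }

Productions for Y:
  Y → ( - /: FIRST = { '(' }
  Y → P /: FIRST = { '-', '/' }
Productions for P:
  P → -: FIRST = { '-' }
  P → / P: FIRST = { '/' }
  P → ε: FIRST = { ε }

All alternatives of each non-terminal have pairwise disjoint FIRST sets.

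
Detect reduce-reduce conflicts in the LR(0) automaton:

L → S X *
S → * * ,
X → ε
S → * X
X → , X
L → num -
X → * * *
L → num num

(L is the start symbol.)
No reduce-reduce conflicts

A reduce-reduce conflict occurs when an LR(0) state has two complete items [A → α .] and [B → β .] — both call for a reduction, and with no lookahead the parser cannot choose between them.

Augment with L' → L and build the canonical LR(0) collection (I0 = CLOSURE({[L' → . L]}), then GOTO on every symbol after a dot until no new states appear). It has 17 states:
  I0: { [L → . S X *], [L → . num -], [L → . num num], [L' → . L], [S → . * * ,], [S → . * X] }  — shift
  I1: { [S → * . * ,], [S → * . X], [X → . * * *], [X → . , X], [X → .] }  — shift, reduce
  I2: { [L' → L .] }  — accept
  I3: { [L → S . X *], [X → . * * *], [X → . , X], [X → .] }  — shift, reduce
  I4: { [L → num . -], [L → num . num] }  — shift
  I5: { [L → num - .] }  — reduce
  I6: { [L → num num .] }  — reduce
  I7: { [X → * . * *] }  — shift
  I8: { [X → , . X], [X → . * * *], [X → . , X], [X → .] }  — shift, reduce
  I9: { [L → S X . *] }  — shift
  I10: { [L → S X * .] }  — reduce
  I11: { [X → , X .] }  — reduce
  I12: { [X → * * . *] }  — shift
  I13: { [X → * * * .] }  — reduce
  I14: { [S → * * . ,], [X → * . * *] }  — shift
  I15: { [S → * X .] }  — reduce
  I16: { [S → * * , .] }  — reduce

No state contains more than one complete item.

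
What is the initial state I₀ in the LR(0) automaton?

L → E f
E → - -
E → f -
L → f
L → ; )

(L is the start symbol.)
{ [E → . - -], [E → . f -], [L → . ; )], [L → . E f], [L → . f], [L' → . L] }

First, augment the grammar with L' → L
I₀ = CLOSURE({ [L' → . L] }):
  [L' → . L] has the dot before L: add [L → . E f], [L → . f], [L → . ; )]
  [L → . E f] has the dot before E: add [E → . - -], [E → . f -]
No further items can be added.

I₀ = { [E → . - -], [E → . f -], [L → . ; )], [L → . E f], [L → . f], [L' → . L] }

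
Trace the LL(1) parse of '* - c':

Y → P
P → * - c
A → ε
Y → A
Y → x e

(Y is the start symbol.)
Stack is shown with the top on the left.

Stack    Input    Action
------------------------
Y $      * - c $  output Y → P
P $      * - c $  output P → * - c
* - c $  * - c $  match '*'
- c $    - c $    match '-'
c $      c $      match 'c'
$        $        accept

The string is accepted.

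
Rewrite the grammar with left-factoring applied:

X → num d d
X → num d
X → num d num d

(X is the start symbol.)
Left-factoring transforms A → αβ₁ | αβ₂ into A → αA' and A' → β₁ | β₂
(α is the longest common prefix among the alternatives). Repeat until
no nonterminal has two alternatives with a common prefix.

Round 1: X has alternatives sharing prefix 'num d'. Introduce X': X → num d X'
  Add: X' → d
  Add: X' → ε
  Add: X' → num d

No remaining common prefixes — done.

Resulting grammar:
X → num d X'
X' → d
X' → ε
X' → num d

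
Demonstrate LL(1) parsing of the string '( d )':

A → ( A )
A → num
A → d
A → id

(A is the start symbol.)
LL(1) parsing maintains a stack (initially the start symbol over $) and the input. At each step: if the stack top is a terminal, match it against the current input token; if it is a non-terminal N, replace it with the RHS of M[N, lookahead] (the unique production whose predict set contains the lookahead).

Stack is shown with the top on the left.

Stack    Input    Action
------------------------
A $      ( d ) $  output A → ( A )
( A ) $  ( d ) $  match '('
A ) $    d ) $    output A → d
d ) $    d ) $    match 'd'
) $      ) $      match ')'
$        $        accept

The string is accepted.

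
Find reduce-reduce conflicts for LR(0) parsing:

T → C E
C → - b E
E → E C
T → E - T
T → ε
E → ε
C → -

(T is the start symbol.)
Augment with T' → T and build the canonical LR(0) collection (I0 = CLOSURE({[T' → . T]}), then GOTO on every symbol after a dot until no new states appear). It has 11 states:
  I0: { [C → . - b E], [C → . -], [E → . E C], [E → .], [T → . C E], [T → . E - T], [T → .], [T' → . T] }  — shift, 2 reduces
  I1: { [C → - . b E], [C → - .] }  — shift, reduce
  I2: { [E → . E C], [E → .], [T → C . E] }  — reduce
  I3: { [C → . - b E], [C → . -], [E → E . C], [T → E . - T] }  — shift
  I4: { [T' → T .] }  — accept
  I5: { [C → - . b E], [C → - .], [C → . - b E], [C → . -], [E → . E C], [E → .], [T → . C E], [T → . E - T], [T → .], [T → E - . T] }  — shift, 3 reduces
  I6: { [E → E C .] }  — reduce
  I7: { [T → E - T .] }  — reduce
  I8: { [C → - b . E], [E → . E C], [E → .] }  — reduce
  I9: { [C → - b E .], [C → . - b E], [C → . -], [E → E . C] }  — shift, reduce
  I10: { [C → . - b E], [C → . -], [E → E . C], [T → C E .] }  — shift, reduce

I0 contains complete items [E → .], [T → .] — reduce-reduce conflict.
I5 contains complete items [C → - .], [E → .], [T → .] — reduce-reduce conflict.

Answer: Yes — I0: [E → .] vs [T → .]; I5: [C → - .] vs [E → .]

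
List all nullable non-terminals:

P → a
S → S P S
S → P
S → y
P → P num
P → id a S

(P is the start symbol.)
None

A non-terminal is nullable if it can derive ε (the empty string): either it has an ε-production, or it has a production whose right-hand side consists entirely of nullable non-terminals.

There are no ε-productions, so no non-terminal can derive ε.
No non-terminals are nullable.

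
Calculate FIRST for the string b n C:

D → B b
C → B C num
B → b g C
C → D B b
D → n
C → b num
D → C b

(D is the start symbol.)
To compute FIRST(b n C), process the symbols left to right:
Symbol b is a terminal. Add 'b' and stop.
FIRST(b n C) = { 'b' }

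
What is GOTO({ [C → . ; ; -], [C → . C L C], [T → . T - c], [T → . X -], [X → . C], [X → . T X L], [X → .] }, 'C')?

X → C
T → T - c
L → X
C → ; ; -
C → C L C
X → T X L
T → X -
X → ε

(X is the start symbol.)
{ [C → . ; ; -], [C → . C L C], [C → C . L C], [L → . X], [T → . T - c], [T → . X -], [X → . C], [X → . T X L], [X → .], [X → C .] }

GOTO(I, 'C') = CLOSURE({ [A → αX.β] : [A → α.Xβ] ∈ I, X = 'C' })

Items with dot before 'C', with the dot advanced:
  [C → . C L C] → [C → C . L C]
  [X → . C] → [X → C .]
Closure of the advanced items:
  [C → C . L C] has the dot before L: add [L → . X]
  [L → . X] has the dot before X: add [X → . C], [X → . T X L], [X → .]
  [X → . C] has the dot before C: add [C → . ; ; -], [C → . C L C]
  [X → . T X L] has the dot before T: add [T → . T - c], [T → . X -]

GOTO = { [C → . ; ; -], [C → . C L C], [C → C . L C], [L → . X], [T → . T - c], [T → . X -], [X → . C], [X → . T X L], [X → .], [X → C .] }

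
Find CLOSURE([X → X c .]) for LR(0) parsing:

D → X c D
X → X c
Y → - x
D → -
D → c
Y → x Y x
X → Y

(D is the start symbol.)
{ [X → X c .] }

To compute CLOSURE, for each item [A → α.Bβ] where B is a non-terminal, add [B → .γ] for all productions B → γ; repeat for the newly added items until nothing changes.

Start with: [X → X c .]
The dot is at the end, so nothing is added.

CLOSURE = { [X → X c .] }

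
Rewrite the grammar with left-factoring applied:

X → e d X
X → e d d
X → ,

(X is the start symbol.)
X → e d X'
X' → X
X' → d
X → ,

Left-factoring transforms A → αβ₁ | αβ₂ into A → αA' and A' → β₁ | β₂
(α is the longest common prefix among the alternatives). Repeat until
no nonterminal has two alternatives with a common prefix.

Round 1: X has alternatives sharing prefix 'e d'. Introduce X': X → e d X'
  Add: X' → X
  Add: X' → d

No remaining common prefixes — done.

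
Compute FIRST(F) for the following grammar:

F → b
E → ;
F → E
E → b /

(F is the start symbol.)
{ ';', 'b' }

To compute FIRST(F), examine every production with F on the left-hand side, reading each right-hand side left to right until a non-nullable symbol is reached.

FIRST sets of the other non-terminals involved (by the same procedure, iterated to a fixed point):
  FIRST(E) = { ';', 'b' }

From F → b:
  - b is a terminal: add 'b' and stop
From F → E:
  - E is a non-terminal: add FIRST(E) \ {ε} = { ';', 'b' }
    E is not nullable, so stop

Collecting: FIRST(F) = { ';', 'b' }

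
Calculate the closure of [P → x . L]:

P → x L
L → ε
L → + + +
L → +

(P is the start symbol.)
To compute CLOSURE, for each item [A → α.Bβ] where B is a non-terminal, add [B → .γ] for all productions B → γ; repeat for the newly added items until nothing changes.

Start with: [P → x . L]
  [P → x . L] has the dot before L: add [L → .], [L → . + + +], [L → . +]
No further items can be added.

CLOSURE = { [L → . + + +], [L → . +], [L → .], [P → x . L] }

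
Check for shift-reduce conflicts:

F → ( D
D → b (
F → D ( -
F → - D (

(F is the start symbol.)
No shift-reduce conflicts

A shift-reduce conflict occurs when an LR(0) state has both:
  - a complete (reduce) item [A → α .] (dot at the end), and
  - a shift item [B → β . c γ] (dot before a terminal).

Augment with F' → F and build the canonical LR(0) collection (I0 = CLOSURE({[F' → . F]}), then GOTO on every symbol after a dot until no new states appear). It has 12 states:
  I0: { [D → . b (], [F → . ( D], [F → . - D (], [F → . D ( -], [F' → . F] }  — shift
  I1: { [D → . b (], [F → ( . D] }  — shift
  I2: { [D → . b (], [F → - . D (] }  — shift
  I3: { [F → D . ( -] }  — shift
  I4: { [F' → F .] }  — accept
  I5: { [D → b . (] }  — shift
  I6: { [D → b ( .] }  — reduce
  I7: { [F → D ( . -] }  — shift
  I8: { [F → D ( - .] }  — reduce
  I9: { [F → - D . (] }  — shift
  I10: { [F → - D ( .] }  — reduce
  I11: { [F → ( D .] }  — reduce

No state contains both a complete item and a shift item.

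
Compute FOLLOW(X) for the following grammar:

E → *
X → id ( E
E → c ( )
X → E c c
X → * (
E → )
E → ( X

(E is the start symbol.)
To compute FOLLOW(X), find every occurrence of X on a right-hand side N → α X β: add FIRST(β) \ {ε}, and if β is empty or nullable also add FOLLOW(N). Iterate to a fixed point.

In E → ( X: X is at the end, add FOLLOW(E)

The FOLLOW sets referred to above (computed the same way, to a fixed point):
  FOLLOW(E) = { $, 'c' }

Taking the union: FOLLOW(X) = { $, 'c' }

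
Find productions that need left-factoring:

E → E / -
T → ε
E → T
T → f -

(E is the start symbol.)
No, left-factoring is not needed

Left-factoring is needed when two productions for the same non-terminal
share a common prefix on the right-hand side.

Productions for E:
  E → E / -
  E → T
Productions for T:
  T → ε
  T → f -

No common prefixes found.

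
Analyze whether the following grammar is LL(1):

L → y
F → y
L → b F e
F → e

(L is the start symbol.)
A grammar is LL(1) if for each non-terminal N with multiple productions, the predict sets of those productions are pairwise disjoint, where PREDICT(N → α) = (FIRST(α) \ {ε}) ∪ (FOLLOW(N) if α ⇒* ε).

For L:
  PREDICT(L → y) = { 'y' }
  PREDICT(L → b F e) = { 'b' }
For F:
  PREDICT(F → y) = { 'y' }
  PREDICT(F → e) = { 'e' }

All predict sets are disjoint. The grammar IS LL(1).

Answer: Yes, the grammar is LL(1).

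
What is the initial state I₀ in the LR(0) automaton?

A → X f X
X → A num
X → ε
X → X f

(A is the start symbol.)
First, augment the grammar with A' → A
I₀ = CLOSURE({ [A' → . A] }):
  [A' → . A] has the dot before A: add [A → . X f X]
  [A → . X f X] has the dot before X: add [X → . A num], [X → .], [X → . X f]
No further items can be added.

I₀ = { [A → . X f X], [A' → . A], [X → . A num], [X → . X f], [X → .] }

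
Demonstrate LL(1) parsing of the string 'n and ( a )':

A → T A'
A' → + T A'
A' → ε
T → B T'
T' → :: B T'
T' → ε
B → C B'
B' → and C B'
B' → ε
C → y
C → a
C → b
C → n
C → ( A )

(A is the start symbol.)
Stack is shown with the top on the left.

Stack                    Input          Action
----------------------------------------------
A $                      n and ( a ) $  output A → T A'
T A' $                   n and ( a ) $  output T → B T'
B T' A' $                n and ( a ) $  output B → C B'
C B' T' A' $             n and ( a ) $  output C → n
n B' T' A' $             n and ( a ) $  match 'n'
B' T' A' $               and ( a ) $    output B' → and C B'
and C B' T' A' $         and ( a ) $    match 'and'
C B' T' A' $             ( a ) $        output C → ( A )
( A ) B' T' A' $         ( a ) $        match '('
A ) B' T' A' $           a ) $          output A → T A'
T A' ) B' T' A' $        a ) $          output T → B T'
B T' A' ) B' T' A' $     a ) $          output B → C B'
C B' T' A' ) B' T' A' $  a ) $          output C → a
a B' T' A' ) B' T' A' $  a ) $          match 'a'
B' T' A' ) B' T' A' $    ) $            output B' → ε
T' A' ) B' T' A' $       ) $            output T' → ε
A' ) B' T' A' $          ) $            output A' → ε
) B' T' A' $             ) $            match ')'
B' T' A' $               $              output B' → ε
T' A' $                  $              output T' → ε
A' $                     $              output A' → ε
$                        $              accept

The string is accepted.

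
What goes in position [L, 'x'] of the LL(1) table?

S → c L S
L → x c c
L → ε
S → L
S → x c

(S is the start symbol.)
To find M[L, 'x'], we find productions for L where 'x' is in the predict set (PREDICT(N → α) = (FIRST(α) \ {ε}) ∪ (FOLLOW(N) if α ⇒* ε)).

Relevant sets:
  FOLLOW(L) = { $, 'c', 'x' }

L → x c c: PREDICT = { 'x' }
  'x' is in predict set, so this production goes in M[L, 'x']
L → ε: PREDICT = { $, 'c', 'x' }
  'x' is in predict set, so this production goes in M[L, 'x']

M[L, 'x'] = L → x c c, L → ε  (a multiply-defined cell — the grammar is not LL(1))

Answer: L → x c c, L → ε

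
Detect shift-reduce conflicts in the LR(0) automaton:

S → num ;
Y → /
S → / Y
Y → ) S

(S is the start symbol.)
No shift-reduce conflicts

A shift-reduce conflict occurs when an LR(0) state has both:
  - a complete (reduce) item [A → α .] (dot at the end), and
  - a shift item [B → β . c γ] (dot before a terminal).

Augment with S' → S and build the canonical LR(0) collection (I0 = CLOSURE({[S' → . S]}), then GOTO on every symbol after a dot until no new states appear). It has 9 states:
  I0: { [S → . / Y], [S → . num ;], [S' → . S] }  — shift
  I1: { [S → / . Y], [Y → . ) S], [Y → . /] }  — shift
  I2: { [S' → S .] }  — accept
  I3: { [S → num . ;] }  — shift
  I4: { [S → num ; .] }  — reduce
  I5: { [S → . / Y], [S → . num ;], [Y → ) . S] }  — shift
  I6: { [Y → / .] }  — reduce
  I7: { [S → / Y .] }  — reduce
  I8: { [Y → ) S .] }  — reduce

No state contains both a complete item and a shift item.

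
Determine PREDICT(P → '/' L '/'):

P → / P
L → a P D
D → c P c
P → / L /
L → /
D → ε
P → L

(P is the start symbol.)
{ '/' }

PREDICT(P → '/' L '/') = (FIRST(RHS) \ {ε}) ∪ (FOLLOW(P) if ε ∈ FIRST(RHS), i.e. RHS ⇒* ε)
FIRST('/' L '/') = { '/' }
ε ∉ FIRST('/' L '/'), so FOLLOW(P) is not added.
PREDICT(P → '/' L '/') = { '/' }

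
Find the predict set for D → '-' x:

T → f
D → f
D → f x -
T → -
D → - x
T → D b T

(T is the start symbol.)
PREDICT(D → '-' x) = (FIRST(RHS) \ {ε}) ∪ (FOLLOW(D) if ε ∈ FIRST(RHS), i.e. RHS ⇒* ε)
FIRST('-' x) = { '-' }
ε ∉ FIRST('-' x), so FOLLOW(D) is not added.
PREDICT(D → '-' x) = { '-' }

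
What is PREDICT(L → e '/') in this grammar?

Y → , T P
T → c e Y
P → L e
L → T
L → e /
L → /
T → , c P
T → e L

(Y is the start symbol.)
{ 'e' }

PREDICT(L → e '/') = (FIRST(RHS) \ {ε}) ∪ (FOLLOW(L) if ε ∈ FIRST(RHS), i.e. RHS ⇒* ε)
FIRST(e '/') = { 'e' }
ε ∉ FIRST(e '/'), so FOLLOW(L) is not added.
PREDICT(L → e '/') = { 'e' }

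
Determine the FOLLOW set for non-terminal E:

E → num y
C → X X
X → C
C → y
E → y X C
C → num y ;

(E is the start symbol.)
{ $ }

To compute FOLLOW(E), find every occurrence of E on a right-hand side N → α E β: add FIRST(β) \ {ε}, and if β is empty or nullable also add FOLLOW(N). Iterate to a fixed point.

E is the start symbol, so $ ∈ FOLLOW(E).
E does not occur on any right-hand side.

Taking the union: FOLLOW(E) = { $ }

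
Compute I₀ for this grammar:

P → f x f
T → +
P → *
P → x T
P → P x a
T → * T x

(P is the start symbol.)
First, augment the grammar with P' → P
I₀ = CLOSURE({ [P' → . P] }):
  [P' → . P] has the dot before P: add [P → . f x f], [P → . *], [P → . x T], [P → . P x a]
No further items can be added.

I₀ = { [P → . *], [P → . P x a], [P → . f x f], [P → . x T], [P' → . P] }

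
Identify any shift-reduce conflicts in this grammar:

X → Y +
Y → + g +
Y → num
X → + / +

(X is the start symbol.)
No shift-reduce conflicts

A shift-reduce conflict occurs when an LR(0) state has both:
  - a complete (reduce) item [A → α .] (dot at the end), and
  - a shift item [B → β . c γ] (dot before a terminal).

Augment with X' → X and build the canonical LR(0) collection (I0 = CLOSURE({[X' → . X]}), then GOTO on every symbol after a dot until no new states appear). It has 10 states:
  I0: { [X → . + / +], [X → . Y +], [X' → . X], [Y → . + g +], [Y → . num] }  — shift
  I1: { [X → + . / +], [Y → + . g +] }  — shift
  I2: { [X' → X .] }  — accept
  I3: { [X → Y . +] }  — shift
  I4: { [Y → num .] }  — reduce
  I5: { [X → Y + .] }  — reduce
  I6: { [X → + / . +] }  — shift
  I7: { [Y → + g . +] }  — shift
  I8: { [Y → + g + .] }  — reduce
  I9: { [X → + / + .] }  — reduce

No state contains both a complete item and a shift item.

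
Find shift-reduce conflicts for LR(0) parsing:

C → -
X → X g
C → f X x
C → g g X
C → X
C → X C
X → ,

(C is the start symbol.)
Augment with C' → C and build the canonical LR(0) collection (I0 = CLOSURE({[C' → . C]}), then GOTO on every symbol after a dot until no new states appear). It has 14 states:
  I0: { [C → . -], [C → . X C], [C → . X], [C → . f X x], [C → . g g X], [C' → . C], [X → . ,], [X → . X g] }  — shift
  I1: { [X → , .] }  — reduce
  I2: { [C → - .] }  — reduce
  I3: { [C' → C .] }  — accept
  I4: { [C → . -], [C → . X C], [C → . X], [C → . f X x], [C → . g g X], [C → X . C], [C → X .], [X → . ,], [X → . X g], [X → X . g] }  — shift, reduce
  I5: { [C → f . X x], [X → . ,], [X → . X g] }  — shift
  I6: { [C → g . g X] }  — shift
  I7: { [C → g g . X], [X → . ,], [X → . X g] }  — shift
  I8: { [C → g g X .], [X → X . g] }  — shift, reduce
  I9: { [X → X g .] }  — reduce
  I10: { [C → f X . x], [X → X . g] }  — shift
  I11: { [C → f X x .] }  — reduce
  I12: { [C → X C .] }  — reduce
  I13: { [C → g . g X], [X → X g .] }  — shift, reduce

I4 contains reduce item [C → X .] and shift items [C → . -], [C → . f X x], [C → . g g X], [X → . ,], [X → X . g] — shift-reduce conflict.
I8 contains reduce item [C → g g X .] and shift item [X → X . g] — shift-reduce conflict.
I13 contains reduce item [X → X g .] and shift item [C → g . g X] — shift-reduce conflict.

Answer: Yes — I4: [C → X .] vs [C → . -]; I8: [C → g g X .] vs [X → X . g]; I13: [X → X g .] vs [C → g . g X]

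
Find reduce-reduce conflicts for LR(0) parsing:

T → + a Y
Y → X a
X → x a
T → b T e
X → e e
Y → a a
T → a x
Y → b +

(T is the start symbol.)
A reduce-reduce conflict occurs when an LR(0) state has two complete items [A → α .] and [B → β .] — both call for a reduction, and with no lookahead the parser cannot choose between them.

Augment with T' → T and build the canonical LR(0) collection (I0 = CLOSURE({[T' → . T]}), then GOTO on every symbol after a dot until no new states appear). It has 20 states:
  I0: { [T → . + a Y], [T → . a x], [T → . b T e], [T' → . T] }  — shift
  I1: { [T → + . a Y] }  — shift
  I2: { [T' → T .] }  — accept
  I3: { [T → a . x] }  — shift
  I4: { [T → . + a Y], [T → . a x], [T → . b T e], [T → b . T e] }  — shift
  I5: { [T → b T . e] }  — shift
  I6: { [T → b T e .] }  — reduce
  I7: { [T → a x .] }  — reduce
  I8: { [T → + a . Y], [X → . e e], [X → . x a], [Y → . X a], [Y → . a a], [Y → . b +] }  — shift
  I9: { [Y → X . a] }  — shift
  I10: { [T → + a Y .] }  — reduce
  I11: { [Y → a . a] }  — shift
  I12: { [Y → b . +] }  — shift
  I13: { [X → e . e] }  — shift
  I14: { [X → x . a] }  — shift
  I15: { [X → x a .] }  — reduce
  I16: { [X → e e .] }  — reduce
  I17: { [Y → b + .] }  — reduce
  I18: { [Y → a a .] }  — reduce
  I19: { [Y → X a .] }  — reduce

No state contains more than one complete item.

Answer: No reduce-reduce conflicts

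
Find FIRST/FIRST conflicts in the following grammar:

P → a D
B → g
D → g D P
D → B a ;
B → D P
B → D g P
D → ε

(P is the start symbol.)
A FIRST/FIRST conflict occurs when two productions N → α and N → β for the same non-terminal have FIRST(α) ∩ FIRST(β) ≠ ∅ (with ε ∈ FIRST of a nullable right-hand side, so two nullable alternatives also conflict).

FIRST sets of the non-terminals at (or reachable through a nullable prefix from) the front of some alternative:
  FIRST(D) = { 'a', 'g', ε }
  FIRST(P) = { 'a' }
  FIRST(B) = { 'a', 'g' }

Productions for B:
  B → g: FIRST = { 'g' }
  B → D P: FIRST = { 'a', 'g' }
  B → D g P: FIRST = { 'a', 'g' }
Productions for D:
  D → g D P: FIRST = { 'g' }
  D → B a ;: FIRST = { 'a', 'g' }
  D → ε: FIRST = { ε }
P has only one production, so no FIRST/FIRST conflict is possible there.

Conflict for B: B → g and B → D P
  Overlap: { 'g' }
Conflict for B: B → g and B → D g P
  Overlap: { 'g' }
Conflict for B: B → D P and B → D g P
  Overlap: { 'a', 'g' }
Conflict for D: D → g D P and D → B a ;
  Overlap: { 'g' }

Answer: Yes. B → g / B → D P on { 'g' }; B → g / B → D g P on { 'g' }; B → D P / B → D g P on { 'a', 'g' }; D → g D P / D → B a ';' on { 'g' }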